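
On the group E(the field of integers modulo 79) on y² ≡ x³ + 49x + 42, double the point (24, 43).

(4, 12)

tangent at (24, 43): λ = (3·24² + 49)/(2·43) ≡ 39/7. 7⁻¹ ≡ 34 (mod 79) since 7·34 = 238 ≡ 1, so λ ≡ 39·34 ≡ 62.
  x = λ² - 24 - 24 = 3844 - 48 ≡ 4; y = λ·(24 - 4) - 43 ≡ 12. → (4, 12)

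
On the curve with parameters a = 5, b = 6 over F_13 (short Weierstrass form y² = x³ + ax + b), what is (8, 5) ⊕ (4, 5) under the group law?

(8, 5) + (4, 5). λ = (5 - 5)/(4 - 8) ≡ 0/9 mod 13. 9⁻¹ ≡ 3 (mod 13) since 9·3 = 27 ≡ 1, so λ ≡ 0.
  x = λ² - 8 - 4 = 0 - 12 ≡ 1; y = λ·(8 - 1) - 5 ≡ 8. → (1, 8)

(1, 8)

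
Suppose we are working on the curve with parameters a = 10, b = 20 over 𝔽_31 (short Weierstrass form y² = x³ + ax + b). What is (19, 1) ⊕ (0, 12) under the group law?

(1, 0)

(19, 1) + (0, 12). λ = (12 - 1)/(0 - 19) ≡ 11/12 mod 31. 12⁻¹ ≡ 13 (mod 31) since 12·13 = 156 ≡ 1, so λ ≡ 19.
  x = λ² - 19 - 0 = 361 - 19 ≡ 1; y = λ·(19 - 1) - 1 ≡ 0. → (1, 0)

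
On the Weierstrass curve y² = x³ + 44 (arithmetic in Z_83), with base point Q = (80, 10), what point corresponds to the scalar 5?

(28, 1)

Double-and-add on 5 = (101)₂. Start with Q = (80, 10) for the leading 1-bit.
double: tangent at (80, 10): λ = (3·80² + 0)/(2·10) ≡ 27/20. 20⁻¹ ≡ 54 (mod 83) since 20·54 = 1080 ≡ 1, so λ ≡ 27·54 ≡ 47.
  x = λ² - 80 - 80 = 2209 - 160 ≡ 57; y = λ·(80 - 57) - 10 ≡ 75. → (57, 75)
double: tangent at (57, 75): λ = (3·57² + 0)/(2·75) ≡ 36/67. 67⁻¹ ≡ 57 (mod 83), so λ ≡ 36·57 ≡ 60.
  x = λ² - 57 - 57 = 3600 - 114 ≡ 0; y = λ·(57 - 0) - 75 ≡ 25. → (0, 25)
add Q: (0, 25) + (80, 10). λ = (10 - 25)/(80 - 0) ≡ 68/80 mod 83. 80⁻¹ ≡ 55 (mod 83) since 80·55 = 4400 ≡ 1, so λ ≡ 5.
  x = λ² - 0 - 80 = 25 - 80 ≡ 28; y = λ·(0 - 28) - 25 ≡ 1. → (28, 1)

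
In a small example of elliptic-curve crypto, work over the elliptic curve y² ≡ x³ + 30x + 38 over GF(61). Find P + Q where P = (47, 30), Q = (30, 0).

(4, 10)

(47, 30) + (30, 0). λ = (0 - 30)/(30 - 47) ≡ 31/44 mod 61. 44⁻¹ ≡ 43 (mod 61), so λ ≡ 52.
  x = λ² - 47 - 30 = 2704 - 77 ≡ 4; y = λ·(47 - 4) - 30 ≡ 10. → (4, 10)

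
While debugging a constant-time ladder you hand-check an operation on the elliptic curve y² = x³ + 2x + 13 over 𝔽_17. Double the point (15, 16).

tangent at (15, 16): λ = (3·15² + 2)/(2·16) ≡ 14/15. 15⁻¹ ≡ 8 (mod 17), so λ ≡ 14·8 ≡ 10.
  x = λ² - 15 - 15 = 100 - 30 ≡ 2; y = λ·(15 - 2) - 16 ≡ 12. → (2, 12)

(2, 12)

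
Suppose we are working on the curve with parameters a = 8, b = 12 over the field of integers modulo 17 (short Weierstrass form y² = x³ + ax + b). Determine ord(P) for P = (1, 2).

12

2P: tangent at (1, 2): λ = (3·1² + 8)/(2·2) ≡ 11/4. 4⁻¹ ≡ 13 (mod 17), so λ ≡ 11·13 ≡ 7.
  x = λ² - 1 - 1 = 49 - 2 ≡ 13; y = λ·(1 - 13) - 2 ≡ 16. → (13, 16)
3P: (13, 16) + (1, 2). λ = (2 - 16)/(1 - 13) ≡ 3/5 mod 17. 5⁻¹ ≡ 7 (mod 17) since 5·7 = 35 ≡ 1, so λ ≡ 4.
  x = λ² - 13 - 1 = 16 - 14 ≡ 2; y = λ·(13 - 2) - 16 ≡ 11. → (2, 11)
4P: (2, 11) + (1, 2). λ = (2 - 11)/(1 - 2) ≡ 8/16 mod 17. 16⁻¹ ≡ 16 (mod 17), so λ ≡ 9.
  x = λ² - 2 - 1 = 81 - 3 ≡ 10; y = λ·(2 - 10) - 11 ≡ 2. → (10, 2)
5P: (10, 2) + (1, 2). λ = (2 - 2)/(1 - 10) ≡ 0/8 mod 17. 8⁻¹ ≡ 15 (mod 17) since 8·15 = 120 ≡ 1, so λ ≡ 0.
  x = λ² - 10 - 1 = 0 - 11 ≡ 6; y = λ·(10 - 6) - 2 ≡ 15. → (6, 15)
6P: (6, 15) + (1, 2). λ = (2 - 15)/(1 - 6) ≡ 4/12 mod 17. 12⁻¹ ≡ 10 (mod 17) since 12·10 = 120 ≡ 1, so λ ≡ 6.
  x = λ² - 6 - 1 = 36 - 7 ≡ 12; y = λ·(6 - 12) - 15 ≡ 0. → (12, 0)
7P: (12, 0) + (1, 2). λ = (2 - 0)/(1 - 12) ≡ 2/6 mod 17. 6⁻¹ ≡ 3 (mod 17), so λ ≡ 6.
  x = λ² - 12 - 1 = 36 - 13 ≡ 6; y = λ·(12 - 6) - 0 ≡ 2. → (6, 2)
8P: (6, 2) + (1, 2). λ = (2 - 2)/(1 - 6) ≡ 0/12 mod 17. 12⁻¹ ≡ 10 (mod 17), so λ ≡ 0.
  x = λ² - 6 - 1 = 0 - 7 ≡ 10; y = λ·(6 - 10) - 2 ≡ 15. → (10, 15)
9P: (10, 15) + (1, 2). λ = (2 - 15)/(1 - 10) ≡ 4/8 mod 17. 8⁻¹ ≡ 15 (mod 17), so λ ≡ 9.
  x = λ² - 10 - 1 = 81 - 11 ≡ 2; y = λ·(10 - 2) - 15 ≡ 6. → (2, 6)
10P: (2, 6) + (1, 2). λ = (2 - 6)/(1 - 2) ≡ 13/16 mod 17. 16⁻¹ ≡ 16 (mod 17), so λ ≡ 4.
  x = λ² - 2 - 1 = 16 - 3 ≡ 13; y = λ·(2 - 13) - 6 ≡ 1. → (13, 1)
11P: (13, 1) + (1, 2). λ = (2 - 1)/(1 - 13) ≡ 1/5 mod 17. 5⁻¹ ≡ 7 (mod 17) since 5·7 = 35 ≡ 1, so λ ≡ 7.
  x = λ² - 13 - 1 = 49 - 14 ≡ 1; y = λ·(13 - 1) - 1 ≡ 15. → (1, 15)
12P: (1, 15) + (1, 2): same x and y₁ ≡ -y₂, so the sum is O.
12P = O, so the order is 12.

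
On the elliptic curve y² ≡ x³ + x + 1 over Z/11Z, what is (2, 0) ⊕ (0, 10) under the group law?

(1, 6)

(2, 0) + (0, 10). λ = (10 - 0)/(0 - 2) ≡ 10/9 mod 11. 9⁻¹ ≡ 5 (mod 11) since 9·5 = 45 ≡ 1, so λ ≡ 6.
  x = λ² - 2 - 0 = 36 - 2 ≡ 1; y = λ·(2 - 1) - 0 ≡ 6. → (1, 6)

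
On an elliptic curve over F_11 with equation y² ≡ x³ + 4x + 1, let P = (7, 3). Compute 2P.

tangent at (7, 3): λ = (3·7² + 4)/(2·3) ≡ 8/6. 6⁻¹ ≡ 2 (mod 11) since 6·2 = 12 ≡ 1, so λ ≡ 8·2 ≡ 5.
  x = λ² - 7 - 7 = 25 - 14 ≡ 0; y = λ·(7 - 0) - 3 ≡ 10. → (0, 10)

(0, 10)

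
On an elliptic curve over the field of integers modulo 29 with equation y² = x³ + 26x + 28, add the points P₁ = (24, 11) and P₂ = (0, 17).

(25, 11)

(24, 11) + (0, 17). λ = (17 - 11)/(0 - 24) ≡ 6/5 mod 29. 5⁻¹ ≡ 6 (mod 29), so λ ≡ 7.
  x = λ² - 24 - 0 = 49 - 24 ≡ 25; y = λ·(24 - 25) - 11 ≡ 11. → (25, 11)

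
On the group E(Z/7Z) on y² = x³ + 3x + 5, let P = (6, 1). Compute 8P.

(6, 1)

Double-and-add on 8 = (1000)₂. Start with P = (6, 1) for the leading 1-bit.
double: tangent at (6, 1): λ = (3·6² + 3)/(2·1) ≡ 6/2. 2⁻¹ ≡ 4 (mod 7) since 2·4 = 8 ≡ 1, so λ ≡ 6·4 ≡ 3.
  x = λ² - 6 - 6 = 9 - 12 ≡ 4; y = λ·(6 - 4) - 1 ≡ 5. → (4, 5)
double: tangent at (4, 5): λ = (3·4² + 3)/(2·5) ≡ 2/3. 3⁻¹ ≡ 5 (mod 7), so λ ≡ 2·5 ≡ 3.
  x = λ² - 4 - 4 = 9 - 8 ≡ 1; y = λ·(4 - 1) - 5 ≡ 4. → (1, 4)
double: tangent at (1, 4): λ = (3·1² + 3)/(2·4) ≡ 6/1. 1⁻¹ ≡ 1 (mod 7) since 1·1 = 1 ≡ 1, so λ ≡ 6·1 ≡ 6.
  x = λ² - 1 - 1 = 36 - 2 ≡ 6; y = λ·(1 - 6) - 4 ≡ 1. → (6, 1)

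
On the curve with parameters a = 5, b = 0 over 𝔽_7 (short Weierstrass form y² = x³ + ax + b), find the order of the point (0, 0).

2P: (0, 0) + (0, 0): same x and y₁ ≡ -y₂, so the sum is O.
2P = O, so the order is 2.

2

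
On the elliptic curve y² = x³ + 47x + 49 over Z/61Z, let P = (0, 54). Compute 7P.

Double-and-add on 7 = (111)₂. Start with P = (0, 54) for the leading 1-bit.
double: tangent at (0, 54): λ = (3·0² + 47)/(2·54) ≡ 47/47. 47⁻¹ ≡ 13 (mod 61), so λ ≡ 47·13 ≡ 1.
  x = λ² - 0 - 0 = 1 - 0 ≡ 1; y = λ·(0 - 1) - 54 ≡ 6. → (1, 6)
add P: (1, 6) + (0, 54). λ = (54 - 6)/(0 - 1) ≡ 48/60 mod 61. 60⁻¹ ≡ 60 (mod 61) since 60·60 = 3600 ≡ 1, so λ ≡ 13.
  x = λ² - 1 - 0 = 169 - 1 ≡ 46; y = λ·(1 - 46) - 6 ≡ 19. → (46, 19)
double: tangent at (46, 19): λ = (3·46² + 47)/(2·19) ≡ 51/38. 38⁻¹ ≡ 53 (mod 61), so λ ≡ 51·53 ≡ 19.
  x = λ² - 46 - 46 = 361 - 92 ≡ 25; y = λ·(46 - 25) - 19 ≡ 14. → (25, 14)
add P: (25, 14) + (0, 54). λ = (54 - 14)/(0 - 25) ≡ 40/36 mod 61. 36⁻¹ ≡ 39 (mod 61), so λ ≡ 35.
  x = λ² - 25 - 0 = 1225 - 25 ≡ 41; y = λ·(25 - 41) - 14 ≡ 36. → (41, 36)

(41, 36)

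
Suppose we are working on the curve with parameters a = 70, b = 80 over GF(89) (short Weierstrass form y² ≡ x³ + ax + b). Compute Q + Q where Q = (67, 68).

tangent at (67, 68): λ = (3·67² + 70)/(2·68) ≡ 9/47. 47⁻¹ ≡ 36 (mod 89) since 47·36 = 1692 ≡ 1, so λ ≡ 9·36 ≡ 57.
  x = λ² - 67 - 67 = 3249 - 134 ≡ 0; y = λ·(67 - 0) - 68 ≡ 13. → (0, 13)

(0, 13)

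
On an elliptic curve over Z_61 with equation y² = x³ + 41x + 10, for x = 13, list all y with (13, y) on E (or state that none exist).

x³ + 41x + 10 = 2740 ≡ 56 (mod 61).
Square roots of 56 mod 61: 19 and 42 (since 19² = 361 ≡ 56).

19, 42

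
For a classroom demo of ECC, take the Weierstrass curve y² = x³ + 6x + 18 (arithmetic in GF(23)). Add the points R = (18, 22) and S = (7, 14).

(1, 5)

(18, 22) + (7, 14). λ = (14 - 22)/(7 - 18) ≡ 15/12 mod 23. 12⁻¹ ≡ 2 (mod 23), so λ ≡ 7.
  x = λ² - 18 - 7 = 49 - 25 ≡ 1; y = λ·(18 - 1) - 22 ≡ 5. → (1, 5)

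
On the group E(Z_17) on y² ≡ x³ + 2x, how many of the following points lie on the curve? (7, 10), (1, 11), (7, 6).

0

(7, 10): 10² ≡ 15, rhs ≡ 0 → off.
(1, 11): 11² ≡ 2, rhs ≡ 3 → off.
(7, 6): 6² ≡ 2, rhs ≡ 0 → off.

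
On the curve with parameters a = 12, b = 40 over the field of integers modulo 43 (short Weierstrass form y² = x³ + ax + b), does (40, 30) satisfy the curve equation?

y² = 30² ≡ 40; x³ + 12x + 40 = 64520 ≡ 20 (mod 43). 40 ≠ 20.

no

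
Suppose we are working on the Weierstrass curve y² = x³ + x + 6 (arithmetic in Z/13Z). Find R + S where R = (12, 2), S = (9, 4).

(4, 10)

(12, 2) + (9, 4). λ = (4 - 2)/(9 - 12) ≡ 2/10 mod 13. 10⁻¹ ≡ 4 (mod 13) since 10·4 = 40 ≡ 1, so λ ≡ 8.
  x = λ² - 12 - 9 = 64 - 21 ≡ 4; y = λ·(12 - 4) - 2 ≡ 10. → (4, 10)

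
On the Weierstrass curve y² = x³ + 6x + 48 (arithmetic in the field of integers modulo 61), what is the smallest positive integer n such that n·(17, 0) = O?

2P: (17, 0) + (17, 0): same x and y₁ ≡ -y₂, so the sum is O.
2P = O, so the order is 2.

2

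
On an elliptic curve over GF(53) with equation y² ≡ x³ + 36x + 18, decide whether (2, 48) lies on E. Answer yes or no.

no

y² = 48² ≡ 25; x³ + 36x + 18 = 98 ≡ 45 (mod 53). 25 ≠ 45.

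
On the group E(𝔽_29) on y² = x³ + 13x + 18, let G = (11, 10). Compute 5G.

Double-and-add on 5 = (101)₂. Start with G = (11, 10) for the leading 1-bit.
double: tangent at (11, 10): λ = (3·11² + 13)/(2·10) ≡ 28/20. 20⁻¹ ≡ 16 (mod 29), so λ ≡ 28·16 ≡ 13.
  x = λ² - 11 - 11 = 169 - 22 ≡ 2; y = λ·(11 - 2) - 10 ≡ 20. → (2, 20)
double: tangent at (2, 20): λ = (3·2² + 13)/(2·20) ≡ 25/11. 11⁻¹ ≡ 8 (mod 29) since 11·8 = 88 ≡ 1, so λ ≡ 25·8 ≡ 26.
  x = λ² - 2 - 2 = 676 - 4 ≡ 5; y = λ·(2 - 5) - 20 ≡ 18. → (5, 18)
add G: (5, 18) + (11, 10). λ = (10 - 18)/(11 - 5) ≡ 21/6 mod 29. 6⁻¹ ≡ 5 (mod 29), so λ ≡ 18.
  x = λ² - 5 - 11 = 324 - 16 ≡ 18; y = λ·(5 - 18) - 18 ≡ 9. → (18, 9)

(18, 9)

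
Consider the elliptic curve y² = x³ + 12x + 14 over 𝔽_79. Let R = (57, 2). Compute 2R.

tangent at (57, 2): λ = (3·57² + 12)/(2·2) ≡ 42/4. 4⁻¹ ≡ 20 (mod 79), so λ ≡ 42·20 ≡ 50.
  x = λ² - 57 - 57 = 2500 - 114 ≡ 16; y = λ·(57 - 16) - 2 ≡ 73. → (16, 73)

(16, 73)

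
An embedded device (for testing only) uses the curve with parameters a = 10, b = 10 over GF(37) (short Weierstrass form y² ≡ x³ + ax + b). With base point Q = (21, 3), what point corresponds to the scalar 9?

Repeated addition: build up to 9Q.
2Q: tangent at (21, 3): λ = (3·21² + 10)/(2·3) ≡ 1/6. 6⁻¹ ≡ 31 (mod 37), so λ ≡ 1·31 ≡ 31.
  x = λ² - 21 - 21 = 961 - 42 ≡ 31; y = λ·(21 - 31) - 3 ≡ 20. → (31, 20)
3Q: (31, 20) + (21, 3). λ = (3 - 20)/(21 - 31) ≡ 20/27 mod 37. 27⁻¹ ≡ 11 (mod 37), so λ ≡ 35.
  x = λ² - 31 - 21 = 1225 - 52 ≡ 26; y = λ·(31 - 26) - 20 ≡ 7. → (26, 7)
4Q: (26, 7) + (21, 3). λ = (3 - 7)/(21 - 26) ≡ 33/32 mod 37. 32⁻¹ ≡ 22 (mod 37) since 32·22 = 704 ≡ 1, so λ ≡ 23.
  x = λ² - 26 - 21 = 529 - 47 ≡ 1; y = λ·(26 - 1) - 7 ≡ 13. → (1, 13)
5Q: (1, 13) + (21, 3). λ = (3 - 13)/(21 - 1) ≡ 27/20 mod 37. 20⁻¹ ≡ 13 (mod 37) since 20·13 = 260 ≡ 1, so λ ≡ 18.
  x = λ² - 1 - 21 = 324 - 22 ≡ 6; y = λ·(1 - 6) - 13 ≡ 8. → (6, 8)
6Q: (6, 8) + (21, 3). λ = (3 - 8)/(21 - 6) ≡ 32/15 mod 37. 15⁻¹ ≡ 5 (mod 37) since 15·5 = 75 ≡ 1, so λ ≡ 12.
  x = λ² - 6 - 21 = 144 - 27 ≡ 6; y = λ·(6 - 6) - 8 ≡ 29. → (6, 29)
7Q: (6, 29) + (21, 3). λ = (3 - 29)/(21 - 6) ≡ 11/15 mod 37. 15⁻¹ ≡ 5 (mod 37) since 15·5 = 75 ≡ 1, so λ ≡ 18.
  x = λ² - 6 - 21 = 324 - 27 ≡ 1; y = λ·(6 - 1) - 29 ≡ 24. → (1, 24)
8Q: (1, 24) + (21, 3). λ = (3 - 24)/(21 - 1) ≡ 16/20 mod 37. 20⁻¹ ≡ 13 (mod 37), so λ ≡ 23.
  x = λ² - 1 - 21 = 529 - 22 ≡ 26; y = λ·(1 - 26) - 24 ≡ 30. → (26, 30)
9Q: (26, 30) + (21, 3). λ = (3 - 30)/(21 - 26) ≡ 10/32 mod 37. 32⁻¹ ≡ 22 (mod 37) since 32·22 = 704 ≡ 1, so λ ≡ 35.
  x = λ² - 26 - 21 = 1225 - 47 ≡ 31; y = λ·(26 - 31) - 30 ≡ 17. → (31, 17)

(31, 17)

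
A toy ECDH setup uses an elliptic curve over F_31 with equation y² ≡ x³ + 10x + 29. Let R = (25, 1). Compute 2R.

(21, 18)

tangent at (25, 1): λ = (3·25² + 10)/(2·1) ≡ 25/2. 2⁻¹ ≡ 16 (mod 31), so λ ≡ 25·16 ≡ 28.
  x = λ² - 25 - 25 = 784 - 50 ≡ 21; y = λ·(25 - 21) - 1 ≡ 18. → (21, 18)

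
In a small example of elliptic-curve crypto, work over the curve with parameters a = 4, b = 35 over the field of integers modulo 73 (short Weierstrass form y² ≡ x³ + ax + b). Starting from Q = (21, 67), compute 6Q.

Double-and-add on 6 = (110)₂. Start with Q = (21, 67) for the leading 1-bit.
double: tangent at (21, 67): λ = (3·21² + 4)/(2·67) ≡ 13/61. 61⁻¹ ≡ 6 (mod 73), so λ ≡ 13·6 ≡ 5.
  x = λ² - 21 - 21 = 25 - 42 ≡ 56; y = λ·(21 - 56) - 67 ≡ 50. → (56, 50)
add Q: (56, 50) + (21, 67). λ = (67 - 50)/(21 - 56) ≡ 17/38 mod 73. 38⁻¹ ≡ 25 (mod 73), so λ ≡ 60.
  x = λ² - 56 - 21 = 3600 - 77 ≡ 19; y = λ·(56 - 19) - 50 ≡ 53. → (19, 53)
double: tangent at (19, 53): λ = (3·19² + 4)/(2·53) ≡ 65/33. 33⁻¹ ≡ 31 (mod 73) since 33·31 = 1023 ≡ 1, so λ ≡ 65·31 ≡ 44.
  x = λ² - 19 - 19 = 1936 - 38 ≡ 0; y = λ·(19 - 0) - 53 ≡ 53. → (0, 53)

(0, 53)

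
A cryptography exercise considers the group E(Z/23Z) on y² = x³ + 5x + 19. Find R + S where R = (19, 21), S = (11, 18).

(5, 13)

(19, 21) + (11, 18). λ = (18 - 21)/(11 - 19) ≡ 20/15 mod 23. 15⁻¹ ≡ 20 (mod 23), so λ ≡ 9.
  x = λ² - 19 - 11 = 81 - 30 ≡ 5; y = λ·(19 - 5) - 21 ≡ 13. → (5, 13)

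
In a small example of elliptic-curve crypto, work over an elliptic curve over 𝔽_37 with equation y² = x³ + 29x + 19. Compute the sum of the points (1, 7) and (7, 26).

(1, 7) + (7, 26). λ = (26 - 7)/(7 - 1) ≡ 19/6 mod 37. 6⁻¹ ≡ 31 (mod 37), so λ ≡ 34.
  x = λ² - 1 - 7 = 1156 - 8 ≡ 1; y = λ·(1 - 1) - 7 ≡ 30. → (1, 30)

(1, 30)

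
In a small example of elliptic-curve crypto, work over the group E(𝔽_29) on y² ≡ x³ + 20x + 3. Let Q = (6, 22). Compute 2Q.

(13, 13)

tangent at (6, 22): λ = (3·6² + 20)/(2·22) ≡ 12/15. 15⁻¹ ≡ 2 (mod 29), so λ ≡ 12·2 ≡ 24.
  x = λ² - 6 - 6 = 576 - 12 ≡ 13; y = λ·(6 - 13) - 22 ≡ 13. → (13, 13)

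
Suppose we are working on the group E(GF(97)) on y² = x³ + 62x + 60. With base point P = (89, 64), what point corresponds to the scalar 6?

Double-and-add on 6 = (110)₂. Start with P = (89, 64) for the leading 1-bit.
double: tangent at (89, 64): λ = (3·89² + 62)/(2·64) ≡ 60/31. 31⁻¹ ≡ 72 (mod 97) since 31·72 = 2232 ≡ 1, so λ ≡ 60·72 ≡ 52.
  x = λ² - 89 - 89 = 2704 - 178 ≡ 4; y = λ·(89 - 4) - 64 ≡ 88. → (4, 88)
add P: (4, 88) + (89, 64). λ = (64 - 88)/(89 - 4) ≡ 73/85 mod 97. 85⁻¹ ≡ 8 (mod 97), so λ ≡ 2.
  x = λ² - 4 - 89 = 4 - 93 ≡ 8; y = λ·(4 - 8) - 88 ≡ 1. → (8, 1)
double: tangent at (8, 1): λ = (3·8² + 62)/(2·1) ≡ 60/2. 2⁻¹ ≡ 49 (mod 97) since 2·49 = 98 ≡ 1, so λ ≡ 60·49 ≡ 30.
  x = λ² - 8 - 8 = 900 - 16 ≡ 11; y = λ·(8 - 11) - 1 ≡ 6. → (11, 6)

(11, 6)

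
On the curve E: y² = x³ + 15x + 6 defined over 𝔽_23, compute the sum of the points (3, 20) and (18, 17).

(14, 19)

(3, 20) + (18, 17). λ = (17 - 20)/(18 - 3) ≡ 20/15 mod 23. 15⁻¹ ≡ 20 (mod 23) since 15·20 = 300 ≡ 1, so λ ≡ 9.
  x = λ² - 3 - 18 = 81 - 21 ≡ 14; y = λ·(3 - 14) - 20 ≡ 19. → (14, 19)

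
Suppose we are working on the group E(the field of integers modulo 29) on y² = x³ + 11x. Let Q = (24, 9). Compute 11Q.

(16, 3)

Double-and-add on 11 = (1011)₂. Start with Q = (24, 9) for the leading 1-bit.
double: tangent at (24, 9): λ = (3·24² + 11)/(2·9) ≡ 28/18. 18⁻¹ ≡ 21 (mod 29) since 18·21 = 378 ≡ 1, so λ ≡ 28·21 ≡ 8.
  x = λ² - 24 - 24 = 64 - 48 ≡ 16; y = λ·(24 - 16) - 9 ≡ 26. → (16, 26)
double: tangent at (16, 26): λ = (3·16² + 11)/(2·26) ≡ 25/23. 23⁻¹ ≡ 24 (mod 29) since 23·24 = 552 ≡ 1, so λ ≡ 25·24 ≡ 20.
  x = λ² - 16 - 16 = 400 - 32 ≡ 20; y = λ·(16 - 20) - 26 ≡ 10. → (20, 10)
add Q: (20, 10) + (24, 9). λ = (9 - 10)/(24 - 20) ≡ 28/4 mod 29. 4⁻¹ ≡ 22 (mod 29), so λ ≡ 7.
  x = λ² - 20 - 24 = 49 - 44 ≡ 5; y = λ·(20 - 5) - 10 ≡ 8. → (5, 8)
double: tangent at (5, 8): λ = (3·5² + 11)/(2·8) ≡ 28/16. 16⁻¹ ≡ 20 (mod 29), so λ ≡ 28·20 ≡ 9.
  x = λ² - 5 - 5 = 81 - 10 ≡ 13; y = λ·(5 - 13) - 8 ≡ 7. → (13, 7)
add Q: (13, 7) + (24, 9). λ = (9 - 7)/(24 - 13) ≡ 2/11 mod 29. 11⁻¹ ≡ 8 (mod 29) since 11·8 = 88 ≡ 1, so λ ≡ 16.
  x = λ² - 13 - 24 = 256 - 37 ≡ 16; y = λ·(13 - 16) - 7 ≡ 3. → (16, 3)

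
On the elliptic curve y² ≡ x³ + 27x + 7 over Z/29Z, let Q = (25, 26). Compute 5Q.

(25, 26)

Double-and-add on 5 = (101)₂. Start with Q = (25, 26) for the leading 1-bit.
double: tangent at (25, 26): λ = (3·25² + 27)/(2·26) ≡ 17/23. 23⁻¹ ≡ 24 (mod 29) since 23·24 = 552 ≡ 1, so λ ≡ 17·24 ≡ 2.
  x = λ² - 25 - 25 = 4 - 50 ≡ 12; y = λ·(25 - 12) - 26 ≡ 0. → (12, 0)
double: (12, 0) + (12, 0): same x and y₁ ≡ -y₂, so the sum is ∞.
add Q: ∞ + (25, 26) = (25, 26) (identity).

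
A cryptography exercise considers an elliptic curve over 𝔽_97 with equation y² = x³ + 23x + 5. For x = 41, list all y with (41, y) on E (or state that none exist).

x³ + 23x + 5 = 69869 ≡ 29 (mod 97).
29 is a non-residue mod 97; no y exists.

none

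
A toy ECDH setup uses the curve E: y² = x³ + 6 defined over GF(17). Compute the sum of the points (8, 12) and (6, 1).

(8, 12) + (6, 1). λ = (1 - 12)/(6 - 8) ≡ 6/15 mod 17. 15⁻¹ ≡ 8 (mod 17), so λ ≡ 14.
  x = λ² - 8 - 6 = 196 - 14 ≡ 12; y = λ·(8 - 12) - 12 ≡ 0. → (12, 0)

(12, 0)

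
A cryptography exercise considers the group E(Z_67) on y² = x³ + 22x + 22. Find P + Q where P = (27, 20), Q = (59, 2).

(27, 20) + (59, 2). λ = (2 - 20)/(59 - 27) ≡ 49/32 mod 67. 32⁻¹ ≡ 44 (mod 67) since 32·44 = 1408 ≡ 1, so λ ≡ 12.
  x = λ² - 27 - 59 = 144 - 86 ≡ 58; y = λ·(27 - 58) - 20 ≡ 10. → (58, 10)

(58, 10)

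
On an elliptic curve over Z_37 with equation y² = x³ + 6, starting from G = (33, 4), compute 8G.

Double-and-add on 8 = (1000)₂. Start with G = (33, 4) for the leading 1-bit.
double: tangent at (33, 4): λ = (3·33² + 0)/(2·4) ≡ 11/8. 8⁻¹ ≡ 14 (mod 37), so λ ≡ 11·14 ≡ 6.
  x = λ² - 33 - 33 = 36 - 66 ≡ 7; y = λ·(33 - 7) - 4 ≡ 4. → (7, 4)
double: tangent at (7, 4): λ = (3·7² + 0)/(2·4) ≡ 36/8. 8⁻¹ ≡ 14 (mod 37), so λ ≡ 36·14 ≡ 23.
  x = λ² - 7 - 7 = 529 - 14 ≡ 34; y = λ·(7 - 34) - 4 ≡ 4. → (34, 4)
double: tangent at (34, 4): λ = (3·34² + 0)/(2·4) ≡ 27/8. 8⁻¹ ≡ 14 (mod 37), so λ ≡ 27·14 ≡ 8.
  x = λ² - 34 - 34 = 64 - 68 ≡ 33; y = λ·(34 - 33) - 4 ≡ 4. → (33, 4)

(33, 4)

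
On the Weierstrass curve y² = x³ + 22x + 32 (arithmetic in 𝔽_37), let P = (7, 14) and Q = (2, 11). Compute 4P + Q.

First 4P:
Double-and-add on 4 = (100)₂. Start with P = (7, 14) for the leading 1-bit.
double: tangent at (7, 14): λ = (3·7² + 22)/(2·14) ≡ 21/28. 28⁻¹ ≡ 4 (mod 37), so λ ≡ 21·4 ≡ 10.
  x = λ² - 7 - 7 = 100 - 14 ≡ 12; y = λ·(7 - 12) - 14 ≡ 10. → (12, 10)
double: tangent at (12, 10): λ = (3·12² + 22)/(2·10) ≡ 10/20. 20⁻¹ ≡ 13 (mod 37) since 20·13 = 260 ≡ 1, so λ ≡ 10·13 ≡ 19.
  x = λ² - 12 - 12 = 361 - 24 ≡ 4; y = λ·(12 - 4) - 10 ≡ 31. → (4, 31)
4P = (4, 31).
Finally 4P + Q:
(4, 31) + (2, 11). λ = (11 - 31)/(2 - 4) ≡ 17/35 mod 37. 35⁻¹ ≡ 18 (mod 37) since 35·18 = 630 ≡ 1, so λ ≡ 10.
  x = λ² - 4 - 2 = 100 - 6 ≡ 20; y = λ·(4 - 20) - 31 ≡ 31. → (20, 31)

(20, 31)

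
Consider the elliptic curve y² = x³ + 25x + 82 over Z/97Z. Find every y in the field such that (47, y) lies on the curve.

x³ + 25x + 82 = 105080 ≡ 29 (mod 97).
29 is a non-residue mod 97; no y exists.

none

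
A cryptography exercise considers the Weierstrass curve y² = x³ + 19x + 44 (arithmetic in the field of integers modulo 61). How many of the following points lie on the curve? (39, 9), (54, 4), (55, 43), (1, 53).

2

(39, 9): 9² ≡ 20, rhs ≡ 19 → off.
(54, 4): 4² ≡ 16, rhs ≡ 56 → off.
(55, 43): 43² ≡ 19, rhs ≡ 19 → on.
(1, 53): 53² ≡ 3, rhs ≡ 3 → on.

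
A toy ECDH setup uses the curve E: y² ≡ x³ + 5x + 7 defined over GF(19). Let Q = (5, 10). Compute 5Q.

Repeated addition: build up to 5Q.
2Q: tangent at (5, 10): λ = (3·5² + 5)/(2·10) ≡ 4/1. 1⁻¹ ≡ 1 (mod 19), so λ ≡ 4·1 ≡ 4.
  x = λ² - 5 - 5 = 16 - 10 ≡ 6; y = λ·(5 - 6) - 10 ≡ 5. → (6, 5)
3Q: (6, 5) + (5, 10). λ = (10 - 5)/(5 - 6) ≡ 5/18 mod 19. 18⁻¹ ≡ 18 (mod 19), so λ ≡ 14.
  x = λ² - 6 - 5 = 196 - 11 ≡ 14; y = λ·(6 - 14) - 5 ≡ 16. → (14, 16)
4Q: (14, 16) + (5, 10). λ = (10 - 16)/(5 - 14) ≡ 13/10 mod 19. 10⁻¹ ≡ 2 (mod 19), so λ ≡ 7.
  x = λ² - 14 - 5 = 49 - 19 ≡ 11; y = λ·(14 - 11) - 16 ≡ 5. → (11, 5)
5Q: (11, 5) + (5, 10). λ = (10 - 5)/(5 - 11) ≡ 5/13 mod 19. 13⁻¹ ≡ 3 (mod 19) since 13·3 = 39 ≡ 1, so λ ≡ 15.
  x = λ² - 11 - 5 = 225 - 16 ≡ 0; y = λ·(11 - 0) - 5 ≡ 8. → (0, 8)

(0, 8)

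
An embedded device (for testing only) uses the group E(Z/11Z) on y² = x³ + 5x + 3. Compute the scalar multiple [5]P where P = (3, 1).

(0, 6)

Repeated addition: build up to 5P.
2P: tangent at (3, 1): λ = (3·3² + 5)/(2·1) ≡ 10/2. 2⁻¹ ≡ 6 (mod 11) since 2·6 = 12 ≡ 1, so λ ≡ 10·6 ≡ 5.
  x = λ² - 3 - 3 = 25 - 6 ≡ 8; y = λ·(3 - 8) - 1 ≡ 7. → (8, 7)
3P: (8, 7) + (3, 1). λ = (1 - 7)/(3 - 8) ≡ 5/6 mod 11. 6⁻¹ ≡ 2 (mod 11) since 6·2 = 12 ≡ 1, so λ ≡ 10.
  x = λ² - 8 - 3 = 100 - 11 ≡ 1; y = λ·(8 - 1) - 7 ≡ 8. → (1, 8)
4P: (1, 8) + (3, 1). λ = (1 - 8)/(3 - 1) ≡ 4/2 mod 11. 2⁻¹ ≡ 6 (mod 11), so λ ≡ 2.
  x = λ² - 1 - 3 = 4 - 4 ≡ 0; y = λ·(1 - 0) - 8 ≡ 5. → (0, 5)
5P: (0, 5) + (3, 1). λ = (1 - 5)/(3 - 0) ≡ 7/3 mod 11. 3⁻¹ ≡ 4 (mod 11), so λ ≡ 6.
  x = λ² - 0 - 3 = 36 - 3 ≡ 0; y = λ·(0 - 0) - 5 ≡ 6. → (0, 6)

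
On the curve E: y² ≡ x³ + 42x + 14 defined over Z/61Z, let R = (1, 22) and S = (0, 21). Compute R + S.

(1, 22) + (0, 21). λ = (21 - 22)/(0 - 1) ≡ 60/60 mod 61. 60⁻¹ ≡ 60 (mod 61), so λ ≡ 1.
  x = λ² - 1 - 0 = 1 - 1 ≡ 0; y = λ·(1 - 0) - 22 ≡ 40. → (0, 40)

(0, 40)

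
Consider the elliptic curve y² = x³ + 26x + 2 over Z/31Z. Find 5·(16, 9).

O

Write G = (16, 9).
Double-and-add on 5 = (101)₂. Start with G = (16, 9) for the leading 1-bit.
double: tangent at (16, 9): λ = (3·16² + 26)/(2·9) ≡ 19/18. 18⁻¹ ≡ 19 (mod 31), so λ ≡ 19·19 ≡ 20.
  x = λ² - 16 - 16 = 400 - 32 ≡ 27; y = λ·(16 - 27) - 9 ≡ 19. → (27, 19)
double: tangent at (27, 19): λ = (3·27² + 26)/(2·19) ≡ 12/7. 7⁻¹ ≡ 9 (mod 31), so λ ≡ 12·9 ≡ 15.
  x = λ² - 27 - 27 = 225 - 54 ≡ 16; y = λ·(27 - 16) - 19 ≡ 22. → (16, 22)
add G: (16, 22) + (16, 9): same x and y₁ ≡ -y₂, so the sum is O.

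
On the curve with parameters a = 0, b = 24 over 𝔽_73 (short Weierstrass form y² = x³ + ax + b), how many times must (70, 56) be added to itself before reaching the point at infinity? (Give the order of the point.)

6

2P: tangent at (70, 56): λ = (3·70² + 0)/(2·56) ≡ 27/39. 39⁻¹ ≡ 15 (mod 73), so λ ≡ 27·15 ≡ 40.
  x = λ² - 70 - 70 = 1600 - 140 ≡ 0; y = λ·(70 - 0) - 56 ≡ 43. → (0, 43)
3P: (0, 43) + (70, 56). λ = (56 - 43)/(70 - 0) ≡ 13/70 mod 73. 70⁻¹ ≡ 24 (mod 73), so λ ≡ 20.
  x = λ² - 0 - 70 = 400 - 70 ≡ 38; y = λ·(0 - 38) - 43 ≡ 0. → (38, 0)
4P: (38, 0) + (70, 56). λ = (56 - 0)/(70 - 38) ≡ 56/32 mod 73. 32⁻¹ ≡ 16 (mod 73), so λ ≡ 20.
  x = λ² - 38 - 70 = 400 - 108 ≡ 0; y = λ·(38 - 0) - 0 ≡ 30. → (0, 30)
5P: (0, 30) + (70, 56). λ = (56 - 30)/(70 - 0) ≡ 26/70 mod 73. 70⁻¹ ≡ 24 (mod 73), so λ ≡ 40.
  x = λ² - 0 - 70 = 1600 - 70 ≡ 70; y = λ·(0 - 70) - 30 ≡ 17. → (70, 17)
6P: (70, 17) + (70, 56): same x and y₁ ≡ -y₂, so the sum is the point at infinity.
6P = the point at infinity, so the order is 6.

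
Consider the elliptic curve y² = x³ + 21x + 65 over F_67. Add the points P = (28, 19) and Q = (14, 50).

(7, 35)

(28, 19) + (14, 50). λ = (50 - 19)/(14 - 28) ≡ 31/53 mod 67. 53⁻¹ ≡ 43 (mod 67), so λ ≡ 60.
  x = λ² - 28 - 14 = 3600 - 42 ≡ 7; y = λ·(28 - 7) - 19 ≡ 35. → (7, 35)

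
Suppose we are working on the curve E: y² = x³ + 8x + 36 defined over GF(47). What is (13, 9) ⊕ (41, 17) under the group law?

(13, 9) + (41, 17). λ = (17 - 9)/(41 - 13) ≡ 8/28 mod 47. 28⁻¹ ≡ 42 (mod 47) since 28·42 = 1176 ≡ 1, so λ ≡ 7.
  x = λ² - 13 - 41 = 49 - 54 ≡ 42; y = λ·(13 - 42) - 9 ≡ 23. → (42, 23)

(42, 23)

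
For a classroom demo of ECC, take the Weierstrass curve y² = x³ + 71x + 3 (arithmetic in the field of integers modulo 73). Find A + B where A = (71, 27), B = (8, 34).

(71, 27) + (8, 34). λ = (34 - 27)/(8 - 71) ≡ 7/10 mod 73. 10⁻¹ ≡ 22 (mod 73) since 10·22 = 220 ≡ 1, so λ ≡ 8.
  x = λ² - 71 - 8 = 64 - 79 ≡ 58; y = λ·(71 - 58) - 27 ≡ 4. → (58, 4)

(58, 4)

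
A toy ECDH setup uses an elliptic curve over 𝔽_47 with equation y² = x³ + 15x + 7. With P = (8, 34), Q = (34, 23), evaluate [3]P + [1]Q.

First 3P:
Repeated addition: build up to 3P.
2P: tangent at (8, 34): λ = (3·8² + 15)/(2·34) ≡ 19/21. 21⁻¹ ≡ 9 (mod 47) since 21·9 = 189 ≡ 1, so λ ≡ 19·9 ≡ 30.
  x = λ² - 8 - 8 = 900 - 16 ≡ 38; y = λ·(8 - 38) - 34 ≡ 6. → (38, 6)
3P: (38, 6) + (8, 34). λ = (34 - 6)/(8 - 38) ≡ 28/17 mod 47. 17⁻¹ ≡ 36 (mod 47) since 17·36 = 612 ≡ 1, so λ ≡ 21.
  x = λ² - 38 - 8 = 441 - 46 ≡ 19; y = λ·(38 - 19) - 6 ≡ 17. → (19, 17)
3P = (19, 17).
Finally 3P + Q:
(19, 17) + (34, 23). λ = (23 - 17)/(34 - 19) ≡ 6/15 mod 47. 15⁻¹ ≡ 22 (mod 47), so λ ≡ 38.
  x = λ² - 19 - 34 = 1444 - 53 ≡ 28; y = λ·(19 - 28) - 17 ≡ 17. → (28, 17)

(28, 17)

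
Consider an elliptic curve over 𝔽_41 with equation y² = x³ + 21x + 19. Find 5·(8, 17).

Write P = (8, 17).
Double-and-add on 5 = (101)₂. Start with P = (8, 17) for the leading 1-bit.
double: tangent at (8, 17): λ = (3·8² + 21)/(2·17) ≡ 8/34. 34⁻¹ ≡ 35 (mod 41), so λ ≡ 8·35 ≡ 34.
  x = λ² - 8 - 8 = 1156 - 16 ≡ 33; y = λ·(8 - 33) - 17 ≡ 35. → (33, 35)
double: tangent at (33, 35): λ = (3·33² + 21)/(2·35) ≡ 8/29. 29⁻¹ ≡ 17 (mod 41) since 29·17 = 493 ≡ 1, so λ ≡ 8·17 ≡ 13.
  x = λ² - 33 - 33 = 169 - 66 ≡ 21; y = λ·(33 - 21) - 35 ≡ 39. → (21, 39)
add P: (21, 39) + (8, 17). λ = (17 - 39)/(8 - 21) ≡ 19/28 mod 41. 28⁻¹ ≡ 22 (mod 41) since 28·22 = 616 ≡ 1, so λ ≡ 8.
  x = λ² - 21 - 8 = 64 - 29 ≡ 35; y = λ·(21 - 35) - 39 ≡ 13. → (35, 13)

(35, 13)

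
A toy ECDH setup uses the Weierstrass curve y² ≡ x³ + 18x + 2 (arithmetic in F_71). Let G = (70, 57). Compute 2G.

(7, 20)

tangent at (70, 57): λ = (3·70² + 18)/(2·57) ≡ 21/43. 43⁻¹ ≡ 38 (mod 71), so λ ≡ 21·38 ≡ 17.
  x = λ² - 70 - 70 = 289 - 140 ≡ 7; y = λ·(70 - 7) - 57 ≡ 20. → (7, 20)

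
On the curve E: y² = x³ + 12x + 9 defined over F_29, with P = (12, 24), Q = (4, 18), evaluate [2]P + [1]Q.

(11, 15)

First 2P:
Repeated addition: build up to 2P.
2P: tangent at (12, 24): λ = (3·12² + 12)/(2·24) ≡ 9/19. 19⁻¹ ≡ 26 (mod 29), so λ ≡ 9·26 ≡ 2.
  x = λ² - 12 - 12 = 4 - 24 ≡ 9; y = λ·(12 - 9) - 24 ≡ 11. → (9, 11)
2P = (9, 11).
Finally 2P + Q:
(9, 11) + (4, 18). λ = (18 - 11)/(4 - 9) ≡ 7/24 mod 29. 24⁻¹ ≡ 23 (mod 29) since 24·23 = 552 ≡ 1, so λ ≡ 16.
  x = λ² - 9 - 4 = 256 - 13 ≡ 11; y = λ·(9 - 11) - 11 ≡ 15. → (11, 15)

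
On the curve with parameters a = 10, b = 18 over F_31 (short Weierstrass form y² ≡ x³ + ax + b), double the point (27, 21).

tangent at (27, 21): λ = (3·27² + 10)/(2·21) ≡ 27/11. 11⁻¹ ≡ 17 (mod 31) since 11·17 = 187 ≡ 1, so λ ≡ 27·17 ≡ 25.
  x = λ² - 27 - 27 = 625 - 54 ≡ 13; y = λ·(27 - 13) - 21 ≡ 19. → (13, 19)

(13, 19)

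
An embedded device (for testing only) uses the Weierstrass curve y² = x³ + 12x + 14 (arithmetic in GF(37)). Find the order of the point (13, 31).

5

2P: tangent at (13, 31): λ = (3·13² + 12)/(2·31) ≡ 1/25. 25⁻¹ ≡ 3 (mod 37) since 25·3 = 75 ≡ 1, so λ ≡ 1·3 ≡ 3.
  x = λ² - 13 - 13 = 9 - 26 ≡ 20; y = λ·(13 - 20) - 31 ≡ 22. → (20, 22)
3P: (20, 22) + (13, 31). λ = (31 - 22)/(13 - 20) ≡ 9/30 mod 37. 30⁻¹ ≡ 21 (mod 37) since 30·21 = 630 ≡ 1, so λ ≡ 4.
  x = λ² - 20 - 13 = 16 - 33 ≡ 20; y = λ·(20 - 20) - 22 ≡ 15. → (20, 15)
4P: (20, 15) + (13, 31). λ = (31 - 15)/(13 - 20) ≡ 16/30 mod 37. 30⁻¹ ≡ 21 (mod 37) since 30·21 = 630 ≡ 1, so λ ≡ 3.
  x = λ² - 20 - 13 = 9 - 33 ≡ 13; y = λ·(20 - 13) - 15 ≡ 6. → (13, 6)
5P: (13, 6) + (13, 31): same x and y₁ ≡ -y₂, so the sum is 𝒪.
5P = 𝒪, so the order is 5.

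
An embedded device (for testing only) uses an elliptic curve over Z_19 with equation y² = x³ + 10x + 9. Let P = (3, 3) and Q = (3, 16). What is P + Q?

The two points share x = 3 and their y-coordinates satisfy 3 + 16 ≡ 0 (mod 19), so they are inverses. Their sum is the point at infinity.

O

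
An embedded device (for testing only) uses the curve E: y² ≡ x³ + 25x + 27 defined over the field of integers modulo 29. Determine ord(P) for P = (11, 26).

9

2P: tangent at (11, 26): λ = (3·11² + 25)/(2·26) ≡ 11/23. 23⁻¹ ≡ 24 (mod 29) since 23·24 = 552 ≡ 1, so λ ≡ 11·24 ≡ 3.
  x = λ² - 11 - 11 = 9 - 22 ≡ 16; y = λ·(11 - 16) - 26 ≡ 17. → (16, 17)
3P: (16, 17) + (11, 26). λ = (26 - 17)/(11 - 16) ≡ 9/24 mod 29. 24⁻¹ ≡ 23 (mod 29) since 24·23 = 552 ≡ 1, so λ ≡ 4.
  x = λ² - 16 - 11 = 16 - 27 ≡ 18; y = λ·(16 - 18) - 17 ≡ 4. → (18, 4)
4P: (18, 4) + (11, 26). λ = (26 - 4)/(11 - 18) ≡ 22/22 mod 29. 22⁻¹ ≡ 4 (mod 29) since 22·4 = 88 ≡ 1, so λ ≡ 1.
  x = λ² - 18 - 11 = 1 - 29 ≡ 1; y = λ·(18 - 1) - 4 ≡ 13. → (1, 13)
5P: (1, 13) + (11, 26). λ = (26 - 13)/(11 - 1) ≡ 13/10 mod 29. 10⁻¹ ≡ 3 (mod 29) since 10·3 = 30 ≡ 1, so λ ≡ 10.
  x = λ² - 1 - 11 = 100 - 12 ≡ 1; y = λ·(1 - 1) - 13 ≡ 16. → (1, 16)
6P: (1, 16) + (11, 26). λ = (26 - 16)/(11 - 1) ≡ 10/10 mod 29. 10⁻¹ ≡ 3 (mod 29), so λ ≡ 1.
  x = λ² - 1 - 11 = 1 - 12 ≡ 18; y = λ·(1 - 18) - 16 ≡ 25. → (18, 25)
7P: (18, 25) + (11, 26). λ = (26 - 25)/(11 - 18) ≡ 1/22 mod 29. 22⁻¹ ≡ 4 (mod 29) since 22·4 = 88 ≡ 1, so λ ≡ 4.
  x = λ² - 18 - 11 = 16 - 29 ≡ 16; y = λ·(18 - 16) - 25 ≡ 12. → (16, 12)
8P: (16, 12) + (11, 26). λ = (26 - 12)/(11 - 16) ≡ 14/24 mod 29. 24⁻¹ ≡ 23 (mod 29) since 24·23 = 552 ≡ 1, so λ ≡ 3.
  x = λ² - 16 - 11 = 9 - 27 ≡ 11; y = λ·(16 - 11) - 12 ≡ 3. → (11, 3)
9P: (11, 3) + (11, 26): same x and y₁ ≡ -y₂, so the sum is O.
9P = O, so the order is 9.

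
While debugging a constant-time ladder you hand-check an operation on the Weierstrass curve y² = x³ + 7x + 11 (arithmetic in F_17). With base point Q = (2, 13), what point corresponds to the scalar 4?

Repeated addition: build up to 4Q.
2Q: tangent at (2, 13): λ = (3·2² + 7)/(2·13) ≡ 2/9. 9⁻¹ ≡ 2 (mod 17), so λ ≡ 2·2 ≡ 4.
  x = λ² - 2 - 2 = 16 - 4 ≡ 12; y = λ·(2 - 12) - 13 ≡ 15. → (12, 15)
3Q: (12, 15) + (2, 13). λ = (13 - 15)/(2 - 12) ≡ 15/7 mod 17. 7⁻¹ ≡ 5 (mod 17) since 7·5 = 35 ≡ 1, so λ ≡ 7.
  x = λ² - 12 - 2 = 49 - 14 ≡ 1; y = λ·(12 - 1) - 15 ≡ 11. → (1, 11)
4Q: (1, 11) + (2, 13). λ = (13 - 11)/(2 - 1) ≡ 2/1 mod 17. 1⁻¹ ≡ 1 (mod 17), so λ ≡ 2.
  x = λ² - 1 - 2 = 4 - 3 ≡ 1; y = λ·(1 - 1) - 11 ≡ 6. → (1, 6)

(1, 6)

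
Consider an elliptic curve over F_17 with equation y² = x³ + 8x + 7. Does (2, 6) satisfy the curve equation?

y² = 6² ≡ 2; x³ + 8x + 7 = 31 ≡ 14 (mod 17). 2 ≠ 14.

no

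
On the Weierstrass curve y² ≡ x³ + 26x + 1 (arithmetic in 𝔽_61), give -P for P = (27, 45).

(27, 16)

-(27, 45) = (27, -45 mod 61) = (27, 16).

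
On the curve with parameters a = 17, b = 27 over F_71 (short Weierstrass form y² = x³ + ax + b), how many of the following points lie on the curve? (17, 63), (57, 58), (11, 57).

2

(17, 63): 63² ≡ 64, rhs ≡ 46 → off.
(57, 58): 58² ≡ 27, rhs ≡ 27 → on.
(11, 57): 57² ≡ 54, rhs ≡ 54 → on.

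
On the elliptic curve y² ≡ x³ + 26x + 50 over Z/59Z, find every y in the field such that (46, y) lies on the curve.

x³ + 26x + 50 = 98582 ≡ 52 (mod 59).
52 is a non-residue mod 59; no y exists.

none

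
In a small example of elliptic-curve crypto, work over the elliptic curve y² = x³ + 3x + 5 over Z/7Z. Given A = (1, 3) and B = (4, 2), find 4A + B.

First 4A:
Repeated addition: build up to 4A.
2A: tangent at (1, 3): λ = (3·1² + 3)/(2·3) ≡ 6/6. 6⁻¹ ≡ 6 (mod 7), so λ ≡ 6·6 ≡ 1.
  x = λ² - 1 - 1 = 1 - 2 ≡ 6; y = λ·(1 - 6) - 3 ≡ 6. → (6, 6)
3A: (6, 6) + (1, 3). λ = (3 - 6)/(1 - 6) ≡ 4/2 mod 7. 2⁻¹ ≡ 4 (mod 7), so λ ≡ 2.
  x = λ² - 6 - 1 = 4 - 7 ≡ 4; y = λ·(6 - 4) - 6 ≡ 5. → (4, 5)
4A: (4, 5) + (1, 3). λ = (3 - 5)/(1 - 4) ≡ 5/4 mod 7. 4⁻¹ ≡ 2 (mod 7) since 4·2 = 8 ≡ 1, so λ ≡ 3.
  x = λ² - 4 - 1 = 9 - 5 ≡ 4; y = λ·(4 - 4) - 5 ≡ 2. → (4, 2)
4A = (4, 2).
Finally 4A + B:
tangent at (4, 2): λ = (3·4² + 3)/(2·2) ≡ 2/4. 4⁻¹ ≡ 2 (mod 7), so λ ≡ 2·2 ≡ 4.
  x = λ² - 4 - 4 = 16 - 8 ≡ 1; y = λ·(4 - 1) - 2 ≡ 3. → (1, 3)

(1, 3)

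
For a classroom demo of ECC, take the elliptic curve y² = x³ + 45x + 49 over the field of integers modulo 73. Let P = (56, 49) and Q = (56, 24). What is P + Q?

O

The two points share x = 56 and their y-coordinates satisfy 49 + 24 ≡ 0 (mod 73), so they are inverses. Their sum is the point at infinity.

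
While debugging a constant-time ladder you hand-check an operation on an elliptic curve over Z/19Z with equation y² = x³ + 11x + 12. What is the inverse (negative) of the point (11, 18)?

-(11, 18) = (11, -18 mod 19) = (11, 1).

(11, 1)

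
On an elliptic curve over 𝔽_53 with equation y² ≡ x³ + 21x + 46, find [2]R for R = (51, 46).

(32, 19)

tangent at (51, 46): λ = (3·51² + 21)/(2·46) ≡ 33/39. 39⁻¹ ≡ 34 (mod 53) since 39·34 = 1326 ≡ 1, so λ ≡ 33·34 ≡ 9.
  x = λ² - 51 - 51 = 81 - 102 ≡ 32; y = λ·(51 - 32) - 46 ≡ 19. → (32, 19)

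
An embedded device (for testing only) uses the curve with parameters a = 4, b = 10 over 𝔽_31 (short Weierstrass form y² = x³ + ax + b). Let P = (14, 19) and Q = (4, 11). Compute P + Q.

(14, 19) + (4, 11). λ = (11 - 19)/(4 - 14) ≡ 23/21 mod 31. 21⁻¹ ≡ 3 (mod 31), so λ ≡ 7.
  x = λ² - 14 - 4 = 49 - 18 ≡ 0; y = λ·(14 - 0) - 19 ≡ 17. → (0, 17)

(0, 17)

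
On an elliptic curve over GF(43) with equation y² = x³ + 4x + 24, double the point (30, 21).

tangent at (30, 21): λ = (3·30² + 4)/(2·21) ≡ 38/42. 42⁻¹ ≡ 42 (mod 43), so λ ≡ 38·42 ≡ 5.
  x = λ² - 30 - 30 = 25 - 60 ≡ 8; y = λ·(30 - 8) - 21 ≡ 3. → (8, 3)

(8, 3)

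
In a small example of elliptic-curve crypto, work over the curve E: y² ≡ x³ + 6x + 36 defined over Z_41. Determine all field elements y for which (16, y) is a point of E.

x³ + 6x + 36 = 4228 ≡ 5 (mod 41).
Square roots of 5 mod 41: 13 and 28 (since 13² = 169 ≡ 5).

13, 28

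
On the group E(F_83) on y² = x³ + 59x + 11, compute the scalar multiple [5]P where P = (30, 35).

(38, 42)

Double-and-add on 5 = (101)₂. Start with P = (30, 35) for the leading 1-bit.
double: tangent at (30, 35): λ = (3·30² + 59)/(2·35) ≡ 20/70. 70⁻¹ ≡ 51 (mod 83), so λ ≡ 20·51 ≡ 24.
  x = λ² - 30 - 30 = 576 - 60 ≡ 18; y = λ·(30 - 18) - 35 ≡ 4. → (18, 4)
double: tangent at (18, 4): λ = (3·18² + 59)/(2·4) ≡ 35/8. 8⁻¹ ≡ 52 (mod 83), so λ ≡ 35·52 ≡ 77.
  x = λ² - 18 - 18 = 5929 - 36 ≡ 0; y = λ·(18 - 0) - 4 ≡ 54. → (0, 54)
add P: (0, 54) + (30, 35). λ = (35 - 54)/(30 - 0) ≡ 64/30 mod 83. 30⁻¹ ≡ 36 (mod 83), so λ ≡ 63.
  x = λ² - 0 - 30 = 3969 - 30 ≡ 38; y = λ·(0 - 38) - 54 ≡ 42. → (38, 42)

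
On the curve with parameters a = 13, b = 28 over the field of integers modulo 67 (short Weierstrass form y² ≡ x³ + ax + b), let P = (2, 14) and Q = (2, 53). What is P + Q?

The two points share x = 2 and their y-coordinates satisfy 14 + 53 ≡ 0 (mod 67), so they are inverses. Their sum is ∞.

O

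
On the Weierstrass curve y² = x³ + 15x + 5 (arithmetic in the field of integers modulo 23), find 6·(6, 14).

(22, 14)

Write G = (6, 14).
Double-and-add on 6 = (110)₂. Start with G = (6, 14) for the leading 1-bit.
double: tangent at (6, 14): λ = (3·6² + 15)/(2·14) ≡ 8/5. 5⁻¹ ≡ 14 (mod 23) since 5·14 = 70 ≡ 1, so λ ≡ 8·14 ≡ 20.
  x = λ² - 6 - 6 = 400 - 12 ≡ 20; y = λ·(6 - 20) - 14 ≡ 5. → (20, 5)
add G: (20, 5) + (6, 14). λ = (14 - 5)/(6 - 20) ≡ 9/9 mod 23. 9⁻¹ ≡ 18 (mod 23), so λ ≡ 1.
  x = λ² - 20 - 6 = 1 - 26 ≡ 21; y = λ·(20 - 21) - 5 ≡ 17. → (21, 17)
double: tangent at (21, 17): λ = (3·21² + 15)/(2·17) ≡ 4/11. 11⁻¹ ≡ 21 (mod 23) since 11·21 = 231 ≡ 1, so λ ≡ 4·21 ≡ 15.
  x = λ² - 21 - 21 = 225 - 42 ≡ 22; y = λ·(21 - 22) - 17 ≡ 14. → (22, 14)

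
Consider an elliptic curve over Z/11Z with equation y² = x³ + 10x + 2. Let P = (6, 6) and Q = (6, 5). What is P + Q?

O

The two points share x = 6 and their y-coordinates satisfy 6 + 5 ≡ 0 (mod 11), so they are inverses. Their sum is ∞.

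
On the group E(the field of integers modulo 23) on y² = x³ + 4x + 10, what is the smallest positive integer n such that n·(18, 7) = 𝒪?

2P: tangent at (18, 7): λ = (3·18² + 4)/(2·7) ≡ 10/14. 14⁻¹ ≡ 5 (mod 23), so λ ≡ 10·5 ≡ 4.
  x = λ² - 18 - 18 = 16 - 36 ≡ 3; y = λ·(18 - 3) - 7 ≡ 7. → (3, 7)
3P: (3, 7) + (18, 7). λ = (7 - 7)/(18 - 3) ≡ 0/15 mod 23. 15⁻¹ ≡ 20 (mod 23), so λ ≡ 0.
  x = λ² - 3 - 18 = 0 - 21 ≡ 2; y = λ·(3 - 2) - 7 ≡ 16. → (2, 16)
4P: (2, 16) + (18, 7). λ = (7 - 16)/(18 - 2) ≡ 14/16 mod 23. 16⁻¹ ≡ 13 (mod 23) since 16·13 = 208 ≡ 1, so λ ≡ 21.
  x = λ² - 2 - 18 = 441 - 20 ≡ 7; y = λ·(2 - 7) - 16 ≡ 17. → (7, 17)
5P: (7, 17) + (18, 7). λ = (7 - 17)/(18 - 7) ≡ 13/11 mod 23. 11⁻¹ ≡ 21 (mod 23), so λ ≡ 20.
  x = λ² - 7 - 18 = 400 - 25 ≡ 7; y = λ·(7 - 7) - 17 ≡ 6. → (7, 6)
6P: (7, 6) + (18, 7). λ = (7 - 6)/(18 - 7) ≡ 1/11 mod 23. 11⁻¹ ≡ 21 (mod 23) since 11·21 = 231 ≡ 1, so λ ≡ 21.
  x = λ² - 7 - 18 = 441 - 25 ≡ 2; y = λ·(7 - 2) - 6 ≡ 7. → (2, 7)
7P: (2, 7) + (18, 7). λ = (7 - 7)/(18 - 2) ≡ 0/16 mod 23. 16⁻¹ ≡ 13 (mod 23) since 16·13 = 208 ≡ 1, so λ ≡ 0.
  x = λ² - 2 - 18 = 0 - 20 ≡ 3; y = λ·(2 - 3) - 7 ≡ 16. → (3, 16)
8P: (3, 16) + (18, 7). λ = (7 - 16)/(18 - 3) ≡ 14/15 mod 23. 15⁻¹ ≡ 20 (mod 23) since 15·20 = 300 ≡ 1, so λ ≡ 4.
  x = λ² - 3 - 18 = 16 - 21 ≡ 18; y = λ·(3 - 18) - 16 ≡ 16. → (18, 16)
9P: (18, 16) + (18, 7): same x and y₁ ≡ -y₂, so the sum is 𝒪.
9P = 𝒪, so the order is 9.

9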